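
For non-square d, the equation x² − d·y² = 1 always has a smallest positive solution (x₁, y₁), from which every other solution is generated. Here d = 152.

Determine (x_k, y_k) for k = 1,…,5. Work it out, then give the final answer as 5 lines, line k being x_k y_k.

37 3
2737 222
202501 16425
14982337 1215228
1108490437 89910447

d=152: √d = [12; 3,24] (ℓ=2, even), read p_1/q_1
k=0  a_k=12  p_k/q_k = 12/1
k=1  a_k=3  p_k/q_k = 37/3
fundamental: x₁=37, y₁=3  (since 1369 − 152·9 = 1)
k=2:  x_2 = 37·37+152·3·3 = 2737,  y_2 = 37·3+3·37 = 222
k=3:  x_3 = 37·2737+152·3·222 = 202501,  y_3 = 37·222+3·2737 = 16425
k=4:  x_4 = 37·202501+152·3·16425 = 14982337,  y_4 = 37·16425+3·202501 = 1215228
k=5:  x_5 = 37·14982337+152·3·1215228 = 1108490437,  y_5 = 37·1215228+3·14982337 = 89910447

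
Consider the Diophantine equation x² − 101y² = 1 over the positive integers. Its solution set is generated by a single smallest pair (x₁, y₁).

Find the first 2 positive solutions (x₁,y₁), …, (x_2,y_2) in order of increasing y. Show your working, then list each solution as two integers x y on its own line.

201 20
80801 8040

[10; 20] for √101; ℓ=1 ⇒ convergent index 1
step 0: (10, 1)  from 10·(1,0) + (0,1)
step 1: (201, 20)  from 20·(10,1) + (1,0)
(x₁, y₁) = (201, 20);  201² − 101·20² = 1 ✓
(201+20√101)^2 = 80801 + 8040√101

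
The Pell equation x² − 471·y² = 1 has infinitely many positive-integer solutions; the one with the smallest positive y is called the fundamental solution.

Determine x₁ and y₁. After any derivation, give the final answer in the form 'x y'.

√471 = [21; 1,2,2,1,3,…,2,1,42, …], period ℓ=14 (even) → k=13
k=0  a_k=21  p_k/q_k = 21/1
…
k=2  a_k=2  p_k/q_k = 65/3
k=3  a_k=2  p_k/q_k = 152/7
k=4  a_k=1  p_k/q_k = 217/10
…
k=6  a_k=4  p_k/q_k = 3429/158
k=7  a_k=14  p_k/q_k = 48809/2249
…
k=9  a_k=3  p_k/q_k = 644804/29711
…
k=11  a_k=2  p_k/q_k = 2331742/107441
k=12  a_k=2  p_k/q_k = 5506953/253747
k=13  a_k=1  p_k/q_k = 7838695/361188
fundamental: x₁=7838695, y₁=361188  (since 61445139303025 − 471·130456771344 = 1)

7838695 361188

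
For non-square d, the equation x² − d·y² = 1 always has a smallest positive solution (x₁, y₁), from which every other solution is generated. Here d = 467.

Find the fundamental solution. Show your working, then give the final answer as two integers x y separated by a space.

1625626 75225

√467 = [21; 1,1,1,1,3,…,1,1,42, …], period ℓ=14 (even) → k=13
a_0=21:  p_0=21·1+0=21,  q_0=21·0+1=1
a_1=1:  p_1=1·21+1=22,  q_1=1·1+0=1
a_2=1:  p_2=1·22+21=43,  q_2=1·1+1=2
a_3=1:  p_3=1·43+22=65,  q_3=1·2+1=3
a_4=1:  p_4=1·65+43=108,  q_4=1·3+2=5
a_5=3:  p_5=3·108+65=389,  q_5=3·5+3=18
a_6=3:  p_6=3·389+108=1275,  q_6=3·18+5=59
a_7=21:  p_7=21·1275+389=27164,  q_7=21·59+18=1257
…
a_9=3:  p_9=3·82767+27164=275465,  q_9=3·3830+1257=12747
a_10=1:  p_10=1·275465+82767=358232,  q_10=1·12747+3830=16577
a_11=1:  p_11=1·358232+275465=633697,  q_11=1·16577+12747=29324
a_12=1:  p_12=1·633697+358232=991929,  q_12=1·29324+16577=45901
a_13=1:  p_13=1·991929+633697=1625626,  q_13=1·45901+29324=75225
(x₁, y₁) = (1625626, 75225);  1625626² − 467·75225² = 1 ✓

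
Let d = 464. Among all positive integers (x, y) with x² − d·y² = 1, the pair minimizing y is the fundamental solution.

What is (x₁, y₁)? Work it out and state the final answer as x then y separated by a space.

[21; 1,1,5,1,1,1,5,1,1,42] for √464; ℓ=10 ⇒ convergent index 9
k=0  a_k=21  p_k/q_k = 21/1
k=1  a_k=1  p_k/q_k = 22/1
k=2  a_k=1  p_k/q_k = 43/2
k=3  a_k=5  p_k/q_k = 237/11
…
k=5  a_k=1  p_k/q_k = 517/24
k=6  a_k=1  p_k/q_k = 797/37
k=7  a_k=5  p_k/q_k = 4502/209
k=8  a_k=1  p_k/q_k = 5299/246
k=9  a_k=1  p_k/q_k = 9801/455
fundamental: x₁=9801, y₁=455  (since 96059601 − 464·207025 = 1)

9801 455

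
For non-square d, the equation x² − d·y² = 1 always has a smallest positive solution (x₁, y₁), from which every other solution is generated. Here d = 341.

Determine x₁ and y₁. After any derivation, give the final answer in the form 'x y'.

10626551 575460

√341 = [18; 2,6,1,8,2,…,6,2,36, …], period ℓ=14 (even) → k=13
k=0  a_k=18  p_k/q_k = 18/1
…
k=2  a_k=6  p_k/q_k = 240/13
k=3  a_k=1  p_k/q_k = 277/15
k=4  a_k=8  p_k/q_k = 2456/133
k=5  a_k=2  p_k/q_k = 5189/281
k=6  a_k=1  p_k/q_k = 7645/414
…
k=8  a_k=1  p_k/q_k = 28124/1523
k=9  a_k=2  p_k/q_k = 76727/4155
k=10  a_k=8  p_k/q_k = 641940/34763
k=11  a_k=1  p_k/q_k = 718667/38918
k=12  a_k=6  p_k/q_k = 4953942/268271
k=13  a_k=2  p_k/q_k = 10626551/575460
(x₁, y₁) = (10626551, 575460);  10626551² − 341·575460² = 1 ✓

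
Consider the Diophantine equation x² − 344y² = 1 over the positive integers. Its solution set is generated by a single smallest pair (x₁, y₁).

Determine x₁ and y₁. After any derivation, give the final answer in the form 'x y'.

d=344: √d = [18; 1,1,4,1,3,1,4,1,1,36] (ℓ=10, even), read p_9/q_9
step 0: (18, 1)  from 18·(1,0) + (0,1)
step 1: (19, 1)  from 1·(18,1) + (1,0)
step 2: (37, 2)  from 1·(19,1) + (18,1)
step 3: (167, 9)  from 4·(37,2) + (19,1)
step 4: (204, 11)  from 1·(167,9) + (37,2)
step 5: (779, 42)  from 3·(204,11) + (167,9)
step 6: (983, 53)  from 1·(779,42) + (204,11)
…
step 8: (5694, 307)  from 1·(4711,254) + (983,53)
step 9: (10405, 561)  from 1·(5694,307) + (4711,254)
→ (10405, 561).  Check: 10405²=108264025, 344·561²=108264024, difference 1.

10405 561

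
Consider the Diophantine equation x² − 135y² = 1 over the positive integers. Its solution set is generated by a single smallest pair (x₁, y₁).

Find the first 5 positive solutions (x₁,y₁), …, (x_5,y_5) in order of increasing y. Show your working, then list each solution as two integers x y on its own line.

244 21
119071 10248
58106404 5001003
28355806081 2440479216
13837575261124 1190948856405

d=135: √d = [11; 1,1,1,1,1,1,1,22] (ℓ=8, even), read p_7/q_7
k=0  a_k=11  p_k/q_k = 11/1
k=1  a_k=1  p_k/q_k = 12/1
…
k=4  a_k=1  p_k/q_k = 58/5
…
k=6  a_k=1  p_k/q_k = 151/13
k=7  a_k=1  p_k/q_k = 244/21
fundamental: x₁=244, y₁=21  (since 59536 − 135·441 = 1)
k=2:  x_2 = 244·244+135·21·21 = 119071,  y_2 = 244·21+21·244 = 10248
k=3:  x_3 = 244·119071+135·21·10248 = 58106404,  y_3 = 244·10248+21·119071 = 5001003
k=4:  x_4 = 244·58106404+135·21·5001003 = 28355806081,  y_4 = 244·5001003+21·58106404 = 2440479216
k=5:  x_5 = 244·28355806081+135·21·2440479216 = 13837575261124,  y_5 = 244·2440479216+21·28355806081 = 1190948856405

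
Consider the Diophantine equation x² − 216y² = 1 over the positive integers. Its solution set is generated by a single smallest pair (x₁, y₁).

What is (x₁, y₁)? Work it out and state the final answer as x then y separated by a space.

√216 = [14; 1,2,3,2,1,28, …], period ℓ=6 (even) → k=5
step 0: (14, 1)  from 14·(1,0) + (0,1)
step 1: (15, 1)  from 1·(14,1) + (1,0)
…
step 4: (338, 23)  from 2·(147,10) + (44,3)
step 5: (485, 33)  from 1·(338,23) + (147,10)
→ (485, 33).  Check: 485²=235225, 216·33²=235224, difference 1.

485 33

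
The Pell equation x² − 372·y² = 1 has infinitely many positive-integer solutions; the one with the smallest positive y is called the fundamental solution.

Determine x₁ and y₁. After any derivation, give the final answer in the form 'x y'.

12151 630

√372 = [19; 3,2,12,2,3,38, …], period ℓ=6 (even) → k=5
a_0=19:  p_0=19·1+0=19,  q_0=19·0+1=1
…
a_2=2:  p_2=2·58+19=135,  q_2=2·3+1=7
a_3=12:  p_3=12·135+58=1678,  q_3=12·7+3=87
a_4=2:  p_4=2·1678+135=3491,  q_4=2·87+7=181
a_5=3:  p_5=3·3491+1678=12151,  q_5=3·181+87=630
→ (12151, 630).  Check: 12151²=147646801, 372·630²=147646800, difference 1.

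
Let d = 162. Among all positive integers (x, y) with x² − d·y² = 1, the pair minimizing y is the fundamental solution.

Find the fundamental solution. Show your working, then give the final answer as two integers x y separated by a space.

√162 → a₀=12, period (1,2,1,2,12,2,1,2,1,24); ℓ=10 even so k=9
i=0: a=12 ⇒ p=12, q=1
…
i=5: a=12 ⇒ p=1731, q=136
i=6: a=2 ⇒ p=3602, q=283
i=7: a=1 ⇒ p=5333, q=419
i=8: a=2 ⇒ p=14268, q=1121
i=9: a=1 ⇒ p=19601, q=1540
fundamental: x₁=19601, y₁=1540  (since 384199201 − 162·2371600 = 1)

19601 1540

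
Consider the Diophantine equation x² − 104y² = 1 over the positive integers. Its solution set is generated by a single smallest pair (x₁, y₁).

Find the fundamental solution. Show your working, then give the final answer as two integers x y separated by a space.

51 5

[10; 5,20] for √104; ℓ=2 ⇒ convergent index 1
step 0: (10, 1)  from 10·(1,0) + (0,1)
step 1: (51, 5)  from 5·(10,1) + (1,0)
fundamental: x₁=51, y₁=5  (since 2601 − 104·25 = 1)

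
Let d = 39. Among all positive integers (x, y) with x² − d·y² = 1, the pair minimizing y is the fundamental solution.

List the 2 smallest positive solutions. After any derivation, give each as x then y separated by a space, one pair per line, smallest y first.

25 4
1249 200

√39 = [6; 4,12, …], period ℓ=2 (even) → k=1
a_0=6:  p_0=6·1+0=6,  q_0=6·0+1=1
a_1=4:  p_1=4·6+1=25,  q_1=4·1+0=4
fundamental: x₁=25, y₁=4  (since 625 − 39·16 = 1)
(25+4√39)^2 = 1249 + 200√39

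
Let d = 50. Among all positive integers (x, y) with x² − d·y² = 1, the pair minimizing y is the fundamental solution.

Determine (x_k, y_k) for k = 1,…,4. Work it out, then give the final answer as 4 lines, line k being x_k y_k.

99 14
19601 2772
3880899 548842
768398401 108667944

√50 = [7; 14, …], period ℓ=1 (odd) → k=1
i=0: a=7 ⇒ p=7, q=1
i=1: a=14 ⇒ p=99, q=14
fundamental: x₁=99, y₁=14  (since 9801 − 50·196 = 1)
(99+14√50)^2 = 19601 + 2772√50
(99+14√50)^3 = 3880899 + 548842√50
(99+14√50)^4 = 768398401 + 108667944√50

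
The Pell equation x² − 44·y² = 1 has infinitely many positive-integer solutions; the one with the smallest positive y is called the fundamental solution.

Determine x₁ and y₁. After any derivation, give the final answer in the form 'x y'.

√44 = [6; 1,1,1,2,1,1,1,12, …], period ℓ=8 (even) → k=7
i=0: a=6 ⇒ p=6, q=1
i=1: a=1 ⇒ p=7, q=1
…
i=3: a=1 ⇒ p=20, q=3
i=4: a=2 ⇒ p=53, q=8
…
i=6: a=1 ⇒ p=126, q=19
i=7: a=1 ⇒ p=199, q=30
→ (199, 30).  Check: 199²=39601, 44·30²=39600, difference 1.

199 30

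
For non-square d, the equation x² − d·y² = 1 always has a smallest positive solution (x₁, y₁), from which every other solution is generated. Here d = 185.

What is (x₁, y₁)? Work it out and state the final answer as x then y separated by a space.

9249 680

√185 = [13; 1,1,1,1,26, …], period ℓ=5 (odd) → k=9
a_0=13:  p_0=13·1+0=13,  q_0=13·0+1=1
a_1=1:  p_1=1·13+1=14,  q_1=1·1+0=1
a_2=1:  p_2=1·14+13=27,  q_2=1·1+1=2
…
a_5=26:  p_5=26·68+41=1809,  q_5=26·5+3=133
a_6=1:  p_6=1·1809+68=1877,  q_6=1·133+5=138
…
a_8=1:  p_8=1·3686+1877=5563,  q_8=1·271+138=409
a_9=1:  p_9=1·5563+3686=9249,  q_9=1·409+271=680
→ (9249, 680).  Check: 9249²=85544001, 185·680²=85544000, difference 1.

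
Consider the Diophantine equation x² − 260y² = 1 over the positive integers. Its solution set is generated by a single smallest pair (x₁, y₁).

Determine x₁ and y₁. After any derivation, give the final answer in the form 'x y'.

129 8

√260 = [16; 8,32, …], period ℓ=2 (even) → k=1
i=0: a=16 ⇒ p=16, q=1
i=1: a=8 ⇒ p=129, q=8
(x₁, y₁) = (129, 8);  129² − 260·8² = 1 ✓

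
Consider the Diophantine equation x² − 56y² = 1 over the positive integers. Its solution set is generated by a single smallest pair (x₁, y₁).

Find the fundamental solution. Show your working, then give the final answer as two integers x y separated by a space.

√56 → a₀=7, period (2,14); ℓ=2 even so k=1
step 0: (7, 1)  from 7·(1,0) + (0,1)
step 1: (15, 2)  from 2·(7,1) + (1,0)
fundamental: x₁=15, y₁=2  (since 225 − 56·4 = 1)

15 2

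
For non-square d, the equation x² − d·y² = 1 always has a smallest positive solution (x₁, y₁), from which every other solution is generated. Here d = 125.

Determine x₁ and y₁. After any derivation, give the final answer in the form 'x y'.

[11; 5,1,1,5,22] for √125; ℓ=5 ⇒ convergent index 9
k=0  a_k=11  p_k/q_k = 11/1
…
k=2  a_k=1  p_k/q_k = 67/6
k=3  a_k=1  p_k/q_k = 123/11
k=4  a_k=5  p_k/q_k = 682/61
…
k=6  a_k=5  p_k/q_k = 76317/6826
k=7  a_k=1  p_k/q_k = 91444/8179
k=8  a_k=1  p_k/q_k = 167761/15005
k=9  a_k=5  p_k/q_k = 930249/83204
(x₁, y₁) = (930249, 83204);  930249² − 125·83204² = 1 ✓

930249 83204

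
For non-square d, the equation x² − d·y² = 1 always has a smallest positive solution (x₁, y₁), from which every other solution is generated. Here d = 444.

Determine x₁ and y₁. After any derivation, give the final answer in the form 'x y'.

295 14

[21; 14,42] for √444; ℓ=2 ⇒ convergent index 1
a_0=21:  p_0=21·1+0=21,  q_0=21·0+1=1
a_1=14:  p_1=14·21+1=295,  q_1=14·1+0=14
→ (295, 14).  Check: 295²=87025, 444·14²=87024, difference 1.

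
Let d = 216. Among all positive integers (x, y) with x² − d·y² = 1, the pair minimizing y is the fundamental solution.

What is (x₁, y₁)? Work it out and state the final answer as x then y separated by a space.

[14; 1,2,3,2,1,28] for √216; ℓ=6 ⇒ convergent index 5
i=0: a=14 ⇒ p=14, q=1
i=1: a=1 ⇒ p=15, q=1
i=2: a=2 ⇒ p=44, q=3
i=3: a=3 ⇒ p=147, q=10
i=4: a=2 ⇒ p=338, q=23
i=5: a=1 ⇒ p=485, q=33
→ (485, 33).  Check: 485²=235225, 216·33²=235224, difference 1.

485 33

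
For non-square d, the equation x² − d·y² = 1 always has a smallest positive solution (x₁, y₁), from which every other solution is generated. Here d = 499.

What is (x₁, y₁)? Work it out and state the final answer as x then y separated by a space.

4490 201

[22; 2,1,21,1,2,44] for √499; ℓ=6 ⇒ convergent index 5
i=0: a=22 ⇒ p=22, q=1
i=1: a=2 ⇒ p=45, q=2
i=2: a=1 ⇒ p=67, q=3
i=3: a=21 ⇒ p=1452, q=65
i=4: a=1 ⇒ p=1519, q=68
i=5: a=2 ⇒ p=4490, q=201
(x₁, y₁) = (4490, 201);  4490² − 499·201² = 1 ✓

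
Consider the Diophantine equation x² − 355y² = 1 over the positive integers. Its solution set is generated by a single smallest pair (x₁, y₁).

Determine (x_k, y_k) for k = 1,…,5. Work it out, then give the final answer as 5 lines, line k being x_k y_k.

d=355: √d = [18; 1,5,3,3,1,6,1,3,3,5,1,36] (ℓ=12, even), read p_11/q_11
a_0=18:  p_0=18·1+0=18,  q_0=18·0+1=1
a_1=1:  p_1=1·18+1=19,  q_1=1·1+0=1
a_2=5:  p_2=5·19+18=113,  q_2=5·1+1=6
a_3=3:  p_3=3·113+19=358,  q_3=3·6+1=19
a_4=3:  p_4=3·358+113=1187,  q_4=3·19+6=63
a_5=1:  p_5=1·1187+358=1545,  q_5=1·63+19=82
a_6=6:  p_6=6·1545+1187=10457,  q_6=6·82+63=555
a_7=1:  p_7=1·10457+1545=12002,  q_7=1·555+82=637
a_8=3:  p_8=3·12002+10457=46463,  q_8=3·637+555=2466
a_9=3:  p_9=3·46463+12002=151391,  q_9=3·2466+637=8035
a_10=5:  p_10=5·151391+46463=803418,  q_10=5·8035+2466=42641
a_11=1:  p_11=1·803418+151391=954809,  q_11=1·42641+8035=50676
→ (954809, 50676).  Check: 954809²=911660226481, 355·50676²=911660226480, difference 1.
n=2: (954809,50676)∘(954809,50676) = (954809·954809+355·50676·50676, 954809·50676+50676·954809) = (1823320452961,96771801768)
n=3: (1823320452961,96771801768)∘(954809,50676) = (954809·1823320452961+355·50676·96771801768, 954809·96771801768+50676·1823320452961) = (3481845556741524089,184797174548553948)
n=4: (3481845556741524089,184797174548553948)∘(954809,50676) = (954809·3481845556741524089+355·50676·184797174548553948, 954809·184797174548553948+50676·3481845556741524089) = (6648994948371812427335041,352892010866963721270096)
n=5: (6648994948371812427335041,352892010866963721270096)∘(954809,50676) = (954809·6648994948371812427335041+355·50676·352892010866963721270096, 954809·352892010866963721270096+50676·6648994948371812427335041) = (12697040435316401858305944800249,673888936007564730309809629380)

954809 50676
1823320452961 96771801768
3481845556741524089 184797174548553948
6648994948371812427335041 352892010866963721270096
12697040435316401858305944800249 673888936007564730309809629380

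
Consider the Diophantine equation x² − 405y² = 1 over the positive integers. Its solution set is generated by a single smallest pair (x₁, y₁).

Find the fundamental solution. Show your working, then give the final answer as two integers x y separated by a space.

√405 → a₀=20, period (8,40); ℓ=2 even so k=1
step 0: (20, 1)  from 20·(1,0) + (0,1)
step 1: (161, 8)  from 8·(20,1) + (1,0)
→ (161, 8).  Check: 161²=25921, 405·8²=25920, difference 1.

161 8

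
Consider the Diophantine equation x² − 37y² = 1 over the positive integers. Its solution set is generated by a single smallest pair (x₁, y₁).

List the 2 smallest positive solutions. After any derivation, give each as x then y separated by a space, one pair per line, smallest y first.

[6; 12] for √37; ℓ=1 ⇒ convergent index 1
step 0: (6, 1)  from 6·(1,0) + (0,1)
step 1: (73, 12)  from 12·(6,1) + (1,0)
→ (73, 12).  Check: 73²=5329, 37·12²=5328, difference 1.
k=2:  x_2 = 73·73+37·12·12 = 10657,  y_2 = 73·12+12·73 = 1752

73 12
10657 1752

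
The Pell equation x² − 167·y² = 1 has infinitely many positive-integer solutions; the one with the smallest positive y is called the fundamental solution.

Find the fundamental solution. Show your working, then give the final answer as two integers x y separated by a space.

d=167: √d = [12; 1,11,1,24] (ℓ=4, even), read p_3/q_3
k=0  a_k=12  p_k/q_k = 12/1
…
k=2  a_k=11  p_k/q_k = 155/12
k=3  a_k=1  p_k/q_k = 168/13
fundamental: x₁=168, y₁=13  (since 28224 − 167·169 = 1)

168 13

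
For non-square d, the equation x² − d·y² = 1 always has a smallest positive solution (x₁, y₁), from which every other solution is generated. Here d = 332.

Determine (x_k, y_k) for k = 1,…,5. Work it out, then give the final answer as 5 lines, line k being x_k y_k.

√332 = [18; 4,1,1,8,1,1,4,36, …], period ℓ=8 (even) → k=7
step 0: (18, 1)  from 18·(1,0) + (0,1)
step 1: (73, 4)  from 4·(18,1) + (1,0)
…
step 4: (1403, 77)  from 8·(164,9) + (91,5)
step 5: (1567, 86)  from 1·(1403,77) + (164,9)
step 6: (2970, 163)  from 1·(1567,86) + (1403,77)
step 7: (13447, 738)  from 4·(2970,163) + (1567,86)
(x₁, y₁) = (13447, 738);  13447² − 332·738² = 1 ✓
k=2:  x_2 = 13447·13447+332·738·738 = 361643617,  y_2 = 13447·738+738·13447 = 19847772
k=3:  x_3 = 13447·361643617+332·738·19847772 = 9726043422151,  y_3 = 13447·19847772+738·361643617 = 533785979430
k=4:  x_4 = 13447·9726043422151+332·738·533785979430 = 261572211433685377,  y_4 = 13447·533785979430+738·9726043422151 = 14355640110942648
k=5:  x_5 = 13447·261572211433685377+332·738·14355640110942648 = 7034723044571491106887,  y_5 = 13447·14355640110942648+738·261572211433685377 = 386080584609905595882

13447 738
361643617 19847772
9726043422151 533785979430
261572211433685377 14355640110942648
7034723044571491106887 386080584609905595882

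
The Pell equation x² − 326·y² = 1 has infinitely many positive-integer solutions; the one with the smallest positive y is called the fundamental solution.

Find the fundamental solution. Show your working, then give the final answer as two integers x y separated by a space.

[18; 18,36] for √326; ℓ=2 ⇒ convergent index 1
a_0=18:  p_0=18·1+0=18,  q_0=18·0+1=1
a_1=18:  p_1=18·18+1=325,  q_1=18·1+0=18
fundamental: x₁=325, y₁=18  (since 105625 − 326·324 = 1)

325 18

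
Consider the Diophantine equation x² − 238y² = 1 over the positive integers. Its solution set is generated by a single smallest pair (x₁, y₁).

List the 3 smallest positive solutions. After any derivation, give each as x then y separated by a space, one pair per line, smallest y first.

d=238: √d = [15; 2,2,1,14,1,2,2,30] (ℓ=8, even), read p_7/q_7
step 0: (15, 1)  from 15·(1,0) + (0,1)
step 1: (31, 2)  from 2·(15,1) + (1,0)
step 2: (77, 5)  from 2·(31,2) + (15,1)
step 3: (108, 7)  from 1·(77,5) + (31,2)
step 4: (1589, 103)  from 14·(108,7) + (77,5)
step 5: (1697, 110)  from 1·(1589,103) + (108,7)
step 6: (4983, 323)  from 2·(1697,110) + (1589,103)
step 7: (11663, 756)  from 2·(4983,323) + (1697,110)
→ (11663, 756).  Check: 11663²=136025569, 238·756²=136025568, difference 1.
(11663+756√238)^2 = 272051137 + 17634456√238
(11663+756√238)^3 = 6345864809999 + 411341319900√238

11663 756
272051137 17634456
6345864809999 411341319900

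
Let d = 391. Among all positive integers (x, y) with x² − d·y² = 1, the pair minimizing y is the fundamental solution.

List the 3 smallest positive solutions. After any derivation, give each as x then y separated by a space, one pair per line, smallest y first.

7338680 371133
107712448284799 5447252648880
1580934379957370111960 79951288138564985667

√391 → a₀=19, period (1,3,2,2,1,…,3,1,38); ℓ=16 even so k=15
i=0: a=19 ⇒ p=19, q=1
i=1: a=1 ⇒ p=20, q=1
i=2: a=3 ⇒ p=79, q=4
…
i=5: a=1 ⇒ p=613, q=31
i=6: a=1 ⇒ p=1048, q=53
i=7: a=2 ⇒ p=2709, q=137
i=8: a=19 ⇒ p=52519, q=2656
i=9: a=2 ⇒ p=107747, q=5449
i=10: a=1 ⇒ p=160266, q=8105
i=11: a=1 ⇒ p=268013, q=13554
i=12: a=2 ⇒ p=696292, q=35213
i=13: a=2 ⇒ p=1660597, q=83980
i=14: a=3 ⇒ p=5678083, q=287153
i=15: a=1 ⇒ p=7338680, q=371133
→ (7338680, 371133).  Check: 7338680²=53856224142400, 391·371133²=53856224142399, difference 1.
(7338680+371133√391)^2 = 107712448284799 + 5447252648880√391
(7338680+371133√391)^3 = 1580934379957370111960 + 79951288138564985667√391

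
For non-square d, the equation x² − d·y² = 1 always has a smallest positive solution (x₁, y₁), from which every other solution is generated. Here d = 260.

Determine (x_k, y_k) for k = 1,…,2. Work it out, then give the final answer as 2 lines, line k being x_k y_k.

129 8
33281 2064

√260 → a₀=16, period (8,32); ℓ=2 even so k=1
step 0: (16, 1)  from 16·(1,0) + (0,1)
step 1: (129, 8)  from 8·(16,1) + (1,0)
→ (129, 8).  Check: 129²=16641, 260·8²=16640, difference 1.
n=2: (129,8)∘(129,8) = (129·129+260·8·8, 129·8+8·129) = (33281,2064)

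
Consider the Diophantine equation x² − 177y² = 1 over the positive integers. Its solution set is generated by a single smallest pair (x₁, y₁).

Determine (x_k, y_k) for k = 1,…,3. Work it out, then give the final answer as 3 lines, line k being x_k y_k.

d=177: √d = [13; 3,3,2,8,2,3,3,26] (ℓ=8, even), read p_7/q_7
i=0: a=13 ⇒ p=13, q=1
…
i=4: a=8 ⇒ p=2581, q=194
i=5: a=2 ⇒ p=5468, q=411
i=6: a=3 ⇒ p=18985, q=1427
i=7: a=3 ⇒ p=62423, q=4692
fundamental: x₁=62423, y₁=4692  (since 3896630929 − 177·22014864 = 1)
(62423+4692√177)^2 = 7793261857 + 585777432√177
(62423+4692√177)^3 = 972957569736599 + 73131969270780√177

62423 4692
7793261857 585777432
972957569736599 73131969270780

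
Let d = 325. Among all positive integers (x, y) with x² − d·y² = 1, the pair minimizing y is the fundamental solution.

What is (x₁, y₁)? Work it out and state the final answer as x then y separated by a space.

649 36

√325 = [18; 36, …], period ℓ=1 (odd) → k=1
k=0  a_k=18  p_k/q_k = 18/1
k=1  a_k=36  p_k/q_k = 649/36
→ (649, 36).  Check: 649²=421201, 325·36²=421200, difference 1.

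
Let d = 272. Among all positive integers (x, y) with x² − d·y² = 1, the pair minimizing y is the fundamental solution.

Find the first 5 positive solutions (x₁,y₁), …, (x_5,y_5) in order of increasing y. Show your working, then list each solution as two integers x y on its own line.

[16; 2,32] for √272; ℓ=2 ⇒ convergent index 1
step 0: (16, 1)  from 16·(1,0) + (0,1)
step 1: (33, 2)  from 2·(16,1) + (1,0)
(x₁, y₁) = (33, 2);  33² − 272·2² = 1 ✓
(x_2, y_2) = (33·33 + 272·2·2, 33·2 + 2·33) = (2177, 132)
(x_3, y_3) = (33·2177 + 272·2·132, 33·132 + 2·2177) = (143649, 8710)
(x_4, y_4) = (33·143649 + 272·2·8710, 33·8710 + 2·143649) = (9478657, 574728)
(x_5, y_5) = (33·9478657 + 272·2·574728, 33·574728 + 2·9478657) = (625447713, 37923338)

33 2
2177 132
143649 8710
9478657 574728
625447713 37923338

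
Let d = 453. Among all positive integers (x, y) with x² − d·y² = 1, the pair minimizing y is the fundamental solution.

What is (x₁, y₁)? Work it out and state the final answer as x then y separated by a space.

√453 = [21; 3,1,1,10,14,10,1,1,3,42, …], period ℓ=10 (even) → k=9
i=0: a=21 ⇒ p=21, q=1
i=1: a=3 ⇒ p=64, q=3
i=2: a=1 ⇒ p=85, q=4
i=3: a=1 ⇒ p=149, q=7
…
i=8: a=1 ⇒ p=469329, q=22051
i=9: a=3 ⇒ p=1653751, q=77700
fundamental: x₁=1653751, y₁=77700  (since 2734892370001 − 453·6037290000 = 1)

1653751 77700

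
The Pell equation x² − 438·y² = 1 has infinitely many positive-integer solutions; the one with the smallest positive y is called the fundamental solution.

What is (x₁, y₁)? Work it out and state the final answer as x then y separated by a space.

293 14

√438 → a₀=20, period (1,12,1,40); ℓ=4 even so k=3
a_0=20:  p_0=20·1+0=20,  q_0=20·0+1=1
…
a_2=12:  p_2=12·21+20=272,  q_2=12·1+1=13
a_3=1:  p_3=1·272+21=293,  q_3=1·13+1=14
fundamental: x₁=293, y₁=14  (since 85849 − 438·196 = 1)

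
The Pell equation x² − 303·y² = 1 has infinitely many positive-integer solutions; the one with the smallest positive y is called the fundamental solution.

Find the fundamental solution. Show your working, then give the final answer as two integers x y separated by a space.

2524 145

[17; 2,2,5,2,2,34] for √303; ℓ=6 ⇒ convergent index 5
a_0=17:  p_0=17·1+0=17,  q_0=17·0+1=1
a_1=2:  p_1=2·17+1=35,  q_1=2·1+0=2
…
a_4=2:  p_4=2·470+87=1027,  q_4=2·27+5=59
a_5=2:  p_5=2·1027+470=2524,  q_5=2·59+27=145
→ (2524, 145).  Check: 2524²=6370576, 303·145²=6370575, difference 1.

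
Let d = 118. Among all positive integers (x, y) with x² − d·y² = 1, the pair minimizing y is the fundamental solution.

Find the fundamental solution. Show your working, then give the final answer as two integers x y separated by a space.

[10; 1,6,3,2,10,2,3,6,1,20] for √118; ℓ=10 ⇒ convergent index 9
a_0=10:  p_0=10·1+0=10,  q_0=10·0+1=1
…
a_3=3:  p_3=3·76+11=239,  q_3=3·7+1=22
a_4=2:  p_4=2·239+76=554,  q_4=2·22+7=51
a_5=10:  p_5=10·554+239=5779,  q_5=10·51+22=532
…
a_7=3:  p_7=3·12112+5779=42115,  q_7=3·1115+532=3877
a_8=6:  p_8=6·42115+12112=264802,  q_8=6·3877+1115=24377
a_9=1:  p_9=1·264802+42115=306917,  q_9=1·24377+3877=28254
fundamental: x₁=306917, y₁=28254  (since 94198044889 − 118·798288516 = 1)

306917 28254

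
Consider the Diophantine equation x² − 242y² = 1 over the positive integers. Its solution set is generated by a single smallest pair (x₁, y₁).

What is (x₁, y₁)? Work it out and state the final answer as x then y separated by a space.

19601 1260

√242 → a₀=15, period (1,1,3,1,14,1,3,1,1,30); ℓ=10 even so k=9
i=0: a=15 ⇒ p=15, q=1
i=1: a=1 ⇒ p=16, q=1
…
i=3: a=3 ⇒ p=109, q=7
…
i=8: a=1 ⇒ p=10905, q=701
i=9: a=1 ⇒ p=19601, q=1260
(x₁, y₁) = (19601, 1260);  19601² − 242·1260² = 1 ✓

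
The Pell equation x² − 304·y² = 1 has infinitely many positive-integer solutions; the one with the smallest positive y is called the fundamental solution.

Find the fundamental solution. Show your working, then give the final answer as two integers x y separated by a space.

d=304: √d = [17; 2,3,2,1,1,1,1,1,2,3,2,34] (ℓ=12, even), read p_11/q_11
k=0  a_k=17  p_k/q_k = 17/1
…
k=3  a_k=2  p_k/q_k = 279/16
k=4  a_k=1  p_k/q_k = 401/23
…
k=6  a_k=1  p_k/q_k = 1081/62
…
k=8  a_k=1  p_k/q_k = 2842/163
k=9  a_k=2  p_k/q_k = 7445/427
k=10  a_k=3  p_k/q_k = 25177/1444
k=11  a_k=2  p_k/q_k = 57799/3315
(x₁, y₁) = (57799, 3315);  57799² − 304·3315² = 1 ✓

57799 3315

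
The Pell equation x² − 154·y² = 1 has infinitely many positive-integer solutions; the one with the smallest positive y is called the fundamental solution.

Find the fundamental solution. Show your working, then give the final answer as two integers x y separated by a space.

√154 → a₀=12, period (2,2,3,1,2,1,3,2,2,24); ℓ=10 even so k=9
i=0: a=12 ⇒ p=12, q=1
i=1: a=2 ⇒ p=25, q=2
…
i=3: a=3 ⇒ p=211, q=17
…
i=7: a=3 ⇒ p=3847, q=310
i=8: a=2 ⇒ p=8724, q=703
i=9: a=2 ⇒ p=21295, q=1716
fundamental: x₁=21295, y₁=1716  (since 453477025 − 154·2944656 = 1)

21295 1716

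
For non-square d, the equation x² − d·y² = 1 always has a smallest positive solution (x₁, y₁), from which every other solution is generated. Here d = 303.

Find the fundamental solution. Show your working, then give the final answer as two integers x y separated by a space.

√303 → a₀=17, period (2,2,5,2,2,34); ℓ=6 even so k=5
step 0: (17, 1)  from 17·(1,0) + (0,1)
step 1: (35, 2)  from 2·(17,1) + (1,0)
step 2: (87, 5)  from 2·(35,2) + (17,1)
…
step 4: (1027, 59)  from 2·(470,27) + (87,5)
step 5: (2524, 145)  from 2·(1027,59) + (470,27)
→ (2524, 145).  Check: 2524²=6370576, 303·145²=6370575, difference 1.

2524 145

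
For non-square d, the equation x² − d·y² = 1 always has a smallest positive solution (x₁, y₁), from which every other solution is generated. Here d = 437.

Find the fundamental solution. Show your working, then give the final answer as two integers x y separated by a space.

4599 220

√437 → a₀=20, period (1,9,2,9,1,40); ℓ=6 even so k=5
step 0: (20, 1)  from 20·(1,0) + (0,1)
step 1: (21, 1)  from 1·(20,1) + (1,0)
…
step 3: (439, 21)  from 2·(209,10) + (21,1)
step 4: (4160, 199)  from 9·(439,21) + (209,10)
step 5: (4599, 220)  from 1·(4160,199) + (439,21)
fundamental: x₁=4599, y₁=220  (since 21150801 − 437·48400 = 1)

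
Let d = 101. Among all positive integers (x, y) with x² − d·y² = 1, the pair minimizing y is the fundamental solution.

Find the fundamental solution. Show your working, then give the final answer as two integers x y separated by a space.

201 20

√101 = [10; 20, …], period ℓ=1 (odd) → k=1
k=0  a_k=10  p_k/q_k = 10/1
k=1  a_k=20  p_k/q_k = 201/20
(x₁, y₁) = (201, 20);  201² − 101·20² = 1 ✓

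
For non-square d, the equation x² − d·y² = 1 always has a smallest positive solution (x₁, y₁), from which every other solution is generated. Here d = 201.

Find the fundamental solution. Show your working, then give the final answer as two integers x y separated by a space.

d=201: √d = [14; 5,1,1,1,2,…,1,5,28] (ℓ=14, even), read p_13/q_13
k=0  a_k=14  p_k/q_k = 14/1
k=1  a_k=5  p_k/q_k = 71/5
k=2  a_k=1  p_k/q_k = 85/6
k=3  a_k=1  p_k/q_k = 156/11
k=4  a_k=1  p_k/q_k = 241/17
k=5  a_k=2  p_k/q_k = 638/45
k=6  a_k=1  p_k/q_k = 879/62
…
k=8  a_k=1  p_k/q_k = 8549/603
…
k=11  a_k=1  p_k/q_k = 58085/4097
k=12  a_k=1  p_k/q_k = 91402/6447
k=13  a_k=5  p_k/q_k = 515095/36332
→ (515095, 36332).  Check: 515095²=265322859025, 201·36332²=265322859024, difference 1.

515095 36332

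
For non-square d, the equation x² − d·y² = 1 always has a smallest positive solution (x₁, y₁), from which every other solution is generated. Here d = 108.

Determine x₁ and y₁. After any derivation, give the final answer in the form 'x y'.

1351 130

√108 → a₀=10, period (2,1,1,4,1,1,2,20); ℓ=8 even so k=7
i=0: a=10 ⇒ p=10, q=1
…
i=3: a=1 ⇒ p=52, q=5
…
i=6: a=1 ⇒ p=530, q=51
i=7: a=2 ⇒ p=1351, q=130
→ (1351, 130).  Check: 1351²=1825201, 108·130²=1825200, difference 1.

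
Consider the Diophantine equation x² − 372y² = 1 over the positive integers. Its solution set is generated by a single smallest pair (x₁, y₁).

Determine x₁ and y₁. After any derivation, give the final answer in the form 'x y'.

12151 630

d=372: √d = [19; 3,2,12,2,3,38] (ℓ=6, even), read p_5/q_5
a_0=19:  p_0=19·1+0=19,  q_0=19·0+1=1
a_1=3:  p_1=3·19+1=58,  q_1=3·1+0=3
a_2=2:  p_2=2·58+19=135,  q_2=2·3+1=7
a_3=12:  p_3=12·135+58=1678,  q_3=12·7+3=87
a_4=2:  p_4=2·1678+135=3491,  q_4=2·87+7=181
a_5=3:  p_5=3·3491+1678=12151,  q_5=3·181+87=630
fundamental: x₁=12151, y₁=630  (since 147646801 − 372·396900 = 1)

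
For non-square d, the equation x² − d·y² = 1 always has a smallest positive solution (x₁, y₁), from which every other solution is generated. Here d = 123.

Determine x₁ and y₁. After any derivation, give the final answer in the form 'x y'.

122 11

[11; 11,22] for √123; ℓ=2 ⇒ convergent index 1
k=0  a_k=11  p_k/q_k = 11/1
k=1  a_k=11  p_k/q_k = 122/11
(x₁, y₁) = (122, 11);  122² − 123·11² = 1 ✓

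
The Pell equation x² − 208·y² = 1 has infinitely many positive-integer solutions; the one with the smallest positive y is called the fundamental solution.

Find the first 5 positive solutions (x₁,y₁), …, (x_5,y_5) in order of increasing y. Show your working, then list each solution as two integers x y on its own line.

d=208: √d = [14; 2,2,1,2,2,28] (ℓ=6, even), read p_5/q_5
step 0: (14, 1)  from 14·(1,0) + (0,1)
step 1: (29, 2)  from 2·(14,1) + (1,0)
…
step 3: (101, 7)  from 1·(72,5) + (29,2)
step 4: (274, 19)  from 2·(101,7) + (72,5)
step 5: (649, 45)  from 2·(274,19) + (101,7)
(x₁, y₁) = (649, 45);  649² − 208·45² = 1 ✓
n=2: (649,45)∘(649,45) = (649·649+208·45·45, 649·45+45·649) = (842401,58410)
n=3: (842401,58410)∘(649,45) = (649·842401+208·45·58410, 649·58410+45·842401) = (1093435849,75816135)
n=4: (1093435849,75816135)∘(649,45) = (649·1093435849+208·45·75816135, 649·75816135+45·1093435849) = (1419278889601,98409284820)
n=5: (1419278889601,98409284820)∘(649,45) = (649·1419278889601+208·45·98409284820, 649·98409284820+45·1419278889601) = (1842222905266249,127735175880225)

649 45
842401 58410
1093435849 75816135
1419278889601 98409284820
1842222905266249 127735175880225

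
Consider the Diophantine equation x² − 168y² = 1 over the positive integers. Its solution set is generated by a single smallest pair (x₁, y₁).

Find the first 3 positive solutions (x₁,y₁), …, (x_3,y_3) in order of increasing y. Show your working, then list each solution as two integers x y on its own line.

d=168: √d = [12; 1,24] (ℓ=2, even), read p_1/q_1
step 0: (12, 1)  from 12·(1,0) + (0,1)
step 1: (13, 1)  from 1·(12,1) + (1,0)
(x₁, y₁) = (13, 1);  13² − 168·1² = 1 ✓
(x_2, y_2) = (13·13 + 168·1·1, 13·1 + 1·13) = (337, 26)
(x_3, y_3) = (13·337 + 168·1·26, 13·26 + 1·337) = (8749, 675)

13 1
337 26
8749 675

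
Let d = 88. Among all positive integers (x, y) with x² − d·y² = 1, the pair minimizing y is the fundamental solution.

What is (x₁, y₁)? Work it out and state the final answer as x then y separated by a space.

√88 = [9; 2,1,1,1,2,18, …], period ℓ=6 (even) → k=5
a_0=9:  p_0=9·1+0=9,  q_0=9·0+1=1
…
a_3=1:  p_3=1·28+19=47,  q_3=1·3+2=5
a_4=1:  p_4=1·47+28=75,  q_4=1·5+3=8
a_5=2:  p_5=2·75+47=197,  q_5=2·8+5=21
(x₁, y₁) = (197, 21);  197² − 88·21² = 1 ✓

197 21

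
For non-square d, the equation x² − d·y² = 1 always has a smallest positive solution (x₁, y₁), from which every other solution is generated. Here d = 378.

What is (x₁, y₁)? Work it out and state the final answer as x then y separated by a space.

√378 → a₀=19, period (2,3,1,4,1,3,2,38); ℓ=8 even so k=7
step 0: (19, 1)  from 19·(1,0) + (0,1)
step 1: (39, 2)  from 2·(19,1) + (1,0)
step 2: (136, 7)  from 3·(39,2) + (19,1)
step 3: (175, 9)  from 1·(136,7) + (39,2)
step 4: (836, 43)  from 4·(175,9) + (136,7)
step 5: (1011, 52)  from 1·(836,43) + (175,9)
step 6: (3869, 199)  from 3·(1011,52) + (836,43)
step 7: (8749, 450)  from 2·(3869,199) + (1011,52)
(x₁, y₁) = (8749, 450);  8749² − 378·450² = 1 ✓

8749 450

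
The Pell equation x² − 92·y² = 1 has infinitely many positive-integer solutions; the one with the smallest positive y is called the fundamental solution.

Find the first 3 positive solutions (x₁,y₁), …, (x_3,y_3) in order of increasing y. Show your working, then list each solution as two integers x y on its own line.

1151 120
2649601 276240
6099380351 635904360

√92 → a₀=9, period (1,1,2,4,2,1,1,18); ℓ=8 even so k=7
step 0: (9, 1)  from 9·(1,0) + (0,1)
step 1: (10, 1)  from 1·(9,1) + (1,0)
step 2: (19, 2)  from 1·(10,1) + (9,1)
step 3: (48, 5)  from 2·(19,2) + (10,1)
step 4: (211, 22)  from 4·(48,5) + (19,2)
step 5: (470, 49)  from 2·(211,22) + (48,5)
step 6: (681, 71)  from 1·(470,49) + (211,22)
step 7: (1151, 120)  from 1·(681,71) + (470,49)
(x₁, y₁) = (1151, 120);  1151² − 92·120² = 1 ✓
k=2:  x_2 = 1151·1151+92·120·120 = 2649601,  y_2 = 1151·120+120·1151 = 276240
k=3:  x_3 = 1151·2649601+92·120·276240 = 6099380351,  y_3 = 1151·276240+120·2649601 = 635904360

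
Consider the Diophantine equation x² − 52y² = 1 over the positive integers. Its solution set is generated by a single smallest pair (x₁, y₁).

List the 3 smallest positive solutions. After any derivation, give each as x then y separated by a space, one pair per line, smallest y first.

√52 = [7; 4,1,2,1,4,14, …], period ℓ=6 (even) → k=5
a_0=7:  p_0=7·1+0=7,  q_0=7·0+1=1
…
a_3=2:  p_3=2·36+29=101,  q_3=2·5+4=14
a_4=1:  p_4=1·101+36=137,  q_4=1·14+5=19
a_5=4:  p_5=4·137+101=649,  q_5=4·19+14=90
(x₁, y₁) = (649, 90);  649² − 52·90² = 1 ✓
(x_2, y_2) = (649·649 + 52·90·90, 649·90 + 90·649) = (842401, 116820)
(x_3, y_3) = (649·842401 + 52·90·116820, 649·116820 + 90·842401) = (1093435849, 151632270)

649 90
842401 116820
1093435849 151632270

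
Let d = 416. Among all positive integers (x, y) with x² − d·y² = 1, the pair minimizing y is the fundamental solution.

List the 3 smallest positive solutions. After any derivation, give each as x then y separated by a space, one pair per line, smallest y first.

5201 255
54100801 2652510
562756526801 27591408765

√416 = [20; 2,1,1,9,1,1,2,40, …], period ℓ=8 (even) → k=7
a_0=20:  p_0=20·1+0=20,  q_0=20·0+1=1
…
a_2=1:  p_2=1·41+20=61,  q_2=1·2+1=3
…
a_5=1:  p_5=1·979+102=1081,  q_5=1·48+5=53
a_6=1:  p_6=1·1081+979=2060,  q_6=1·53+48=101
a_7=2:  p_7=2·2060+1081=5201,  q_7=2·101+53=255
fundamental: x₁=5201, y₁=255  (since 27050401 − 416·65025 = 1)
n=2: (5201,255)∘(5201,255) = (5201·5201+416·255·255, 5201·255+255·5201) = (54100801,2652510)
n=3: (54100801,2652510)∘(5201,255) = (5201·54100801+416·255·2652510, 5201·2652510+255·54100801) = (562756526801,27591408765)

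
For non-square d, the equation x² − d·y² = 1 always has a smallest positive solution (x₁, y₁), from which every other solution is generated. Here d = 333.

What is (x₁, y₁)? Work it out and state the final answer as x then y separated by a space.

√333 = [18; 4,36, …], period ℓ=2 (even) → k=1
step 0: (18, 1)  from 18·(1,0) + (0,1)
step 1: (73, 4)  from 4·(18,1) + (1,0)
fundamental: x₁=73, y₁=4  (since 5329 − 333·16 = 1)

73 4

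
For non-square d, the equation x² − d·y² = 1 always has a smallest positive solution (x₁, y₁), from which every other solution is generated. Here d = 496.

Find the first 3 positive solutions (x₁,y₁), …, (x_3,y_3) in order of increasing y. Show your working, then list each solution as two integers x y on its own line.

d=496: √d = [22; 3,1,2,4,1,…,1,3,44] (ℓ=16, even), read p_15/q_15
i=0: a=22 ⇒ p=22, q=1
i=1: a=3 ⇒ p=67, q=3
i=2: a=1 ⇒ p=89, q=4
i=3: a=2 ⇒ p=245, q=11
…
i=5: a=1 ⇒ p=1314, q=59
i=6: a=1 ⇒ p=2383, q=107
i=7: a=2 ⇒ p=6080, q=273
i=8: a=2 ⇒ p=14543, q=653
i=9: a=2 ⇒ p=35166, q=1579
…
i=11: a=1 ⇒ p=84875, q=3811
i=12: a=4 ⇒ p=389209, q=17476
i=13: a=2 ⇒ p=863293, q=38763
i=14: a=1 ⇒ p=1252502, q=56239
i=15: a=3 ⇒ p=4620799, q=207480
fundamental: x₁=4620799, y₁=207480  (since 21351783398401 − 496·43047950400 = 1)
k=2:  x_2 = 4620799·4620799+496·207480·207480 = 42703566796801,  y_2 = 4620799·207480+207480·4620799 = 1917446753040
k=3:  x_3 = 4620799·42703566796801+496·207480·1917446753040 = 394649197502177907199,  y_3 = 4620799·1917446753040+207480·42703566796801 = 17720272078000750440

4620799 207480
42703566796801 1917446753040
394649197502177907199 17720272078000750440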